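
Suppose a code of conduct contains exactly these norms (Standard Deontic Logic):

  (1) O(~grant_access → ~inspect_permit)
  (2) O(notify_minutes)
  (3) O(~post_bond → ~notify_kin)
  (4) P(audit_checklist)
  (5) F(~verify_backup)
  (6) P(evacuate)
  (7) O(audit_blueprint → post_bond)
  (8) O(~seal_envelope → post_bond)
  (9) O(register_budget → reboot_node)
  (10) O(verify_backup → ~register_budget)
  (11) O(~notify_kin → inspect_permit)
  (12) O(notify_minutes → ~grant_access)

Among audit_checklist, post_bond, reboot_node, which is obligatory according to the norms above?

post_bond

Premise 2 gives O(notify_minutes).
Applying K to premise 12 (O(notify_minutes → ~grant_access)) and O(notify_minutes) yields O(~grant_access).
Premise 1 is O(~grant_access → ~inspect_permit); since O(~grant_access), deontic closure gives O(~inspect_permit).
The contrapositive of premise 11 (O(~notify_kin → inspect_permit)) is O(~inspect_permit → notify_kin), and O(~inspect_permit) is already established, so O(notify_kin).
The contrapositive of premise 3 (O(~post_bond → ~notify_kin)) is O(notify_kin → post_bond), and O(notify_kin) is already established, so O(post_bond).
So O(post_bond) holds — post_bond is obligatory. None of the other listed options is made obligatory by any chain of premises.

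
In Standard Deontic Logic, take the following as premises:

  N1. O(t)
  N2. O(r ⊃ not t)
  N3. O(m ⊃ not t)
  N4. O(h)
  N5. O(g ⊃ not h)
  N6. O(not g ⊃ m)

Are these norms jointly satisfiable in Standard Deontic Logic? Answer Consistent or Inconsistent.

From premise 4 we have O(h).
Premise 5 is O(g ⊃ not h); contrapositively O(h ⊃ not g). Since O(h) holds, K gives O(not g).
Premise 6 is O(not g ⊃ m); since O(not g), deontic closure gives O(m).
Premise 3 is O(m ⊃ not t); since O(m), deontic closure gives O(not t).
However, premise 1 gives O(t).
We now have both O(not t) and O(t) — t is simultaneously obligatory and forbidden, violating the D-axiom.

Inconsistent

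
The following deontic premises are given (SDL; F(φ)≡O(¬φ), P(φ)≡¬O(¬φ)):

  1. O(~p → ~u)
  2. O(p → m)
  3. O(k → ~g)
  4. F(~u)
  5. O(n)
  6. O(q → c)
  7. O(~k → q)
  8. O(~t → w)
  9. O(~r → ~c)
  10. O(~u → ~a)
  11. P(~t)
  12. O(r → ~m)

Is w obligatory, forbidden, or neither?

Premise 8 is O(~t → w), but O(~t) is not derivable from the premises (the permission P(~t) asserts only ~O(t), not O(~t)), so it does not yield O(w).
No premise or chain of K-axiom applications forces O(w), and none forces O(~w). So w is neither obligatory nor forbidden under these norms.

Neither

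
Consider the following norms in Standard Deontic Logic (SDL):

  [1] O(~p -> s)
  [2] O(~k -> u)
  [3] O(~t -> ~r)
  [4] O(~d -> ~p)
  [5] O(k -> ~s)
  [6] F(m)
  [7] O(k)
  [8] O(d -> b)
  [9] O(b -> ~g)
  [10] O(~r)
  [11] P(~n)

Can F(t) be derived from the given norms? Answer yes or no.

No

Premise 3 is O(~t -> ~r); even if O(~r) held, inferring O(~t) would be affirming the consequent — invalid.
No other premise forces O(~t). An ideal world satisfying every premise can still have t true, so F(t) is not derivable.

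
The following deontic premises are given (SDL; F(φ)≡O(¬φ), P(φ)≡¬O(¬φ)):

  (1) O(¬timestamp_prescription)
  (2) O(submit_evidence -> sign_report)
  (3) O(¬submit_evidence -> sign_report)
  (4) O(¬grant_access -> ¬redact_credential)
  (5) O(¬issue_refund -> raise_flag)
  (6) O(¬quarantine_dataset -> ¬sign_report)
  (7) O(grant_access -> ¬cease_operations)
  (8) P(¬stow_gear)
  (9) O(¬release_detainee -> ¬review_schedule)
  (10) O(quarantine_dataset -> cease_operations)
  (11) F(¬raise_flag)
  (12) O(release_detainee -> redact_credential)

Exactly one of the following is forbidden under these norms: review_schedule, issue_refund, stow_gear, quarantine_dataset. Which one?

By case analysis on ¬submit_evidence: premise 3 gives O(¬submit_evidence -> sign_report) and premise 2 gives O(submit_evidence -> sign_report), so O(sign_report) either way.
Premise 6, O(¬quarantine_dataset -> ¬sign_report), contraposes to O(sign_report -> quarantine_dataset); with O(sign_report) we get O(quarantine_dataset).
Applying K to premise 10 (O(quarantine_dataset -> cease_operations)) and O(quarantine_dataset) yields O(cease_operations).
Premise 7, O(grant_access -> ¬cease_operations), contraposes to O(cease_operations -> ¬grant_access); with O(cease_operations) we get O(¬grant_access).
Premise 4 is O(¬grant_access -> ¬redact_credential); since O(¬grant_access), deontic closure gives O(¬redact_credential).
The contrapositive of premise 12 (O(release_detainee -> redact_credential)) is O(¬redact_credential -> ¬release_detainee), and O(¬redact_credential) is already established, so O(¬release_detainee).
From O(¬release_detainee) and premise 9, O(¬release_detainee -> ¬review_schedule), we obtain O(¬review_schedule).
So O(¬review_schedule) holds, i.e. review_schedule is forbidden. None of the other listed options is forbidden under the premises.

review_schedule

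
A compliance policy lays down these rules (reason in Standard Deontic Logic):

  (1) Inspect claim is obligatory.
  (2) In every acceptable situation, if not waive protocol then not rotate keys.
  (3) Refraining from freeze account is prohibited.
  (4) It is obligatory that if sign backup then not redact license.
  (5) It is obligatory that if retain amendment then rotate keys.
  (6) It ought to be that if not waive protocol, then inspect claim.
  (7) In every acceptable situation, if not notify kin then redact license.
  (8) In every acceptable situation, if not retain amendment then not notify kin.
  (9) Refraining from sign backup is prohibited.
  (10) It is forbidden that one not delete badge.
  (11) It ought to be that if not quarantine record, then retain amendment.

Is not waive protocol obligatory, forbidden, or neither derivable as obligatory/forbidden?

Premise 9, F(¬sign_backup), is equivalent to O(sign_backup).
With premise 4, O(sign_backup → ¬redact_license), the K-axiom yields O(¬redact_license).
The contrapositive of premise 7 (O(¬notify_kin → redact_license)) is O(¬redact_license → notify_kin), and O(¬redact_license) is already established, so O(notify_kin).
Premise 8 is O(¬retain_amendment → ¬notify_kin); contrapositively O(notify_kin → retain_amendment). Since O(notify_kin) holds, K gives O(retain_amendment).
From O(retain_amendment) and premise 5, O(retain_amendment → rotate_keys), we obtain O(rotate_keys).
The contrapositive of premise 2 (O(¬waive_protocol → ¬rotate_keys)) is O(rotate_keys → waive_protocol), and O(rotate_keys) is already established, so O(waive_protocol).
Premises 1, 3, 6, 10, 11 do not contribute to this derivation.
Thus O(waive_protocol), which is F(¬waive_protocol): ¬waive_protocol is forbidden.

Forbidden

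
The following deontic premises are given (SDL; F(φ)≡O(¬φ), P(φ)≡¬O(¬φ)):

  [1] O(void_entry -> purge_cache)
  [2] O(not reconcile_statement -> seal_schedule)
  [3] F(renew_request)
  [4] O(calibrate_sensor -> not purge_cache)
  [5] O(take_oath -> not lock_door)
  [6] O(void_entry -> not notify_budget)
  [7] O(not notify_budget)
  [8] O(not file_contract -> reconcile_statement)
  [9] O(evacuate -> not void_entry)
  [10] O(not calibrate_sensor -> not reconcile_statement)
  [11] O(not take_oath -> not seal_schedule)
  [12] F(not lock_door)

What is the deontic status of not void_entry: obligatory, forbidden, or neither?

Premise 12 is F(not lock_door), i.e. O(lock_door).
Premise 5, O(take_oath -> not lock_door), contraposes to O(lock_door -> not take_oath); with O(lock_door) we get O(not take_oath).
Applying K to premise 11 (O(not take_oath -> not seal_schedule)) and O(not take_oath) yields O(not seal_schedule).
Premise 2 is O(not reconcile_statement -> seal_schedule); contrapositively O(not seal_schedule -> reconcile_statement). Since O(not seal_schedule) holds, K gives O(reconcile_statement).
Premise 10 is O(not calibrate_sensor -> not reconcile_statement); contrapositively O(reconcile_statement -> calibrate_sensor). Since O(reconcile_statement) holds, K gives O(calibrate_sensor).
With premise 4, O(calibrate_sensor -> not purge_cache), the K-axiom yields O(not purge_cache).
Premise 1, O(void_entry -> purge_cache), contraposes to O(not purge_cache -> not void_entry); with O(not purge_cache) we get O(not void_entry).
Premises 3, 6, 7, 8, 9 do not contribute to this derivation.
Hence not void_entry is obligatory.

Obligatory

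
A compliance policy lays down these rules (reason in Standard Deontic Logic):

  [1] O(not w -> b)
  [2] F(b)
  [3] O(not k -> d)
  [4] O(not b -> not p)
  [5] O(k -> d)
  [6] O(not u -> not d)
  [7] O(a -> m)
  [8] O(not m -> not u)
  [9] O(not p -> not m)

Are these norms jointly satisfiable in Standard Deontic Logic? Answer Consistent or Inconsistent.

By case analysis on k: premise 5 gives O(k -> d) and premise 3 gives O(not k -> d), so O(d) either way.
Premise 6, O(not u -> not d), contraposes to O(d -> u); with O(d) we get O(u).
The contrapositive of premise 8 (O(not m -> not u)) is O(u -> m), and O(u) is already established, so O(m).
The contrapositive of premise 9 (O(not p -> not m)) is O(m -> p), and O(m) is already established, so O(p).
Premise 4 is O(not b -> not p); contrapositively O(p -> b). Since O(p) holds, K gives O(b).
However, F(b) at premise 2 amounts to O(not b).
We now have both O(b) and O(not b) — b is simultaneously obligatory and forbidden, violating the D-axiom.

Inconsistent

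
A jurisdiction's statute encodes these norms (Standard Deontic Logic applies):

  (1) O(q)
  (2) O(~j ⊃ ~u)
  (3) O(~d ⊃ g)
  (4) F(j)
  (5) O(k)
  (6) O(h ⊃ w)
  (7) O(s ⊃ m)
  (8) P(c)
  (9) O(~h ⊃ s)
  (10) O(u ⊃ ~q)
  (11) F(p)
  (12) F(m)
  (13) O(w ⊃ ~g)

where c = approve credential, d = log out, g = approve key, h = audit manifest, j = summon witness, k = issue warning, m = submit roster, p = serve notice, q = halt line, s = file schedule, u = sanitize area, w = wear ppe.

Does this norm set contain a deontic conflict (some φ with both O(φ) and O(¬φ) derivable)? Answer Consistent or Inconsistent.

Premise 10 is O(u ⊃ ~q), but O(u) is not derivable from the premises, so it does not yield O(~q).
So O(~q) is not derivable, and the apparent clash with O(q) does not arise.
A world satisfying every obligation exists (e.g. c=false, d=true, g=false, h=true, j=false, k=true, m=false, p=false, q=true, s=false, u=false, w=true); no atom is both obligatory and forbidden, so the set is consistent.

Consistent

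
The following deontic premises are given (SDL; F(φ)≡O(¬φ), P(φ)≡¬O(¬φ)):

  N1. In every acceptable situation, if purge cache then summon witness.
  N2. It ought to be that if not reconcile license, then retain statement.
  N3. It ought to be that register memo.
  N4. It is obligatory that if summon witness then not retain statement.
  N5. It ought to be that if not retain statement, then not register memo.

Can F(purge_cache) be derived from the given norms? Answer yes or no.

Premise 3 gives O(register_memo).
Premise 5 is O(¬retain_statement → ¬register_memo); contrapositively O(register_memo → retain_statement). Since O(register_memo) holds, K gives O(retain_statement).
The contrapositive of premise 4 (O(summon_witness → ¬retain_statement)) is O(retain_statement → ¬summon_witness), and O(retain_statement) is already established, so O(¬summon_witness).
Premise 1, O(purge_cache → summon_witness), contraposes to O(¬summon_witness → ¬purge_cache); with O(¬summon_witness) we get O(¬purge_cache).
Premise 2 does not contribute to this derivation.
So O(¬purge_cache) holds, i.e. F(purge_cache). The claim follows.

Yes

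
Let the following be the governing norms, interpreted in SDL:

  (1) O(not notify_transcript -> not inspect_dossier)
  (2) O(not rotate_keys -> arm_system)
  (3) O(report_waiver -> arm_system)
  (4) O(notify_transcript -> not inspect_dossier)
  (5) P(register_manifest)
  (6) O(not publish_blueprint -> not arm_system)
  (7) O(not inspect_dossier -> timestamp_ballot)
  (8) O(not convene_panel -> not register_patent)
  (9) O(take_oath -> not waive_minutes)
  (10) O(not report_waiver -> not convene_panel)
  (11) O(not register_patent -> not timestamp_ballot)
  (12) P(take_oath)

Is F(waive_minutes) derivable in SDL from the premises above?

No

Premise 9 is O(take_oath -> not waive_minutes), but O(take_oath) is not derivable from the premises (the permission P(take_oath) asserts only not O(not take_oath), not O(take_oath)), so it does not yield O(not waive_minutes).
No other premise forces O(not waive_minutes). An ideal world satisfying every premise can still have waive_minutes true, so F(waive_minutes) is not derivable.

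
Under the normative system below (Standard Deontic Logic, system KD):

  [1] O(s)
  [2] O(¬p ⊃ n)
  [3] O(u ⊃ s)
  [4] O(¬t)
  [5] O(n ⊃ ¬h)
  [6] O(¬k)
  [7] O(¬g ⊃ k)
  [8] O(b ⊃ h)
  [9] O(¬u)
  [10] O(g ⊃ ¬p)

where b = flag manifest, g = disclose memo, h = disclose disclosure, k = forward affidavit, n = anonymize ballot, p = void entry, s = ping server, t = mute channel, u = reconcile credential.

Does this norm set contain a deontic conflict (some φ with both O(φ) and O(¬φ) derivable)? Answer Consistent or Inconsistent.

Consistent

Premise 3 is O(u ⊃ s); even if O(s) held, inferring O(u) would be affirming the consequent — invalid.
So O(u) is not derivable, and the apparent clash with O(¬u) does not arise.
A world satisfying every obligation exists (e.g. b=false, g=true, h=false, k=false, n=true, p=false, s=true, t=false, u=false); no atom is both obligatory and forbidden, so the set is consistent.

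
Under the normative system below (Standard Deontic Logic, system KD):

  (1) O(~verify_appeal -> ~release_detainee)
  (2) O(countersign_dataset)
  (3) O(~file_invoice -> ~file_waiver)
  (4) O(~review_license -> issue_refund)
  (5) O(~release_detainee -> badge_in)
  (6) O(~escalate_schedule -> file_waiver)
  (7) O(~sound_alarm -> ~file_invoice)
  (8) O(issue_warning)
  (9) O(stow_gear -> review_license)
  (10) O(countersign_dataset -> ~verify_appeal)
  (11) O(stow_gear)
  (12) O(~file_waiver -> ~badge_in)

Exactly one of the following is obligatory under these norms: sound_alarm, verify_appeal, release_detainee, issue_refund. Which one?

Premise 2 gives O(countersign_dataset).
From O(countersign_dataset) and premise 10, O(countersign_dataset -> ~verify_appeal), we obtain O(~verify_appeal).
From O(~verify_appeal) and premise 1, O(~verify_appeal -> ~release_detainee), we obtain O(~release_detainee).
Premise 5 is O(~release_detainee -> badge_in); since O(~release_detainee), deontic closure gives O(badge_in).
Premise 12, O(~file_waiver -> ~badge_in), contraposes to O(badge_in -> file_waiver); with O(badge_in) we get O(file_waiver).
The contrapositive of premise 3 (O(~file_invoice -> ~file_waiver)) is O(file_waiver -> file_invoice), and O(file_waiver) is already established, so O(file_invoice).
Premise 7 is O(~sound_alarm -> ~file_invoice); contrapositively O(file_invoice -> sound_alarm). Since O(file_invoice) holds, K gives O(sound_alarm).
So O(sound_alarm) holds — sound_alarm is obligatory. None of the other listed options is made obligatory by any chain of premises.

sound_alarm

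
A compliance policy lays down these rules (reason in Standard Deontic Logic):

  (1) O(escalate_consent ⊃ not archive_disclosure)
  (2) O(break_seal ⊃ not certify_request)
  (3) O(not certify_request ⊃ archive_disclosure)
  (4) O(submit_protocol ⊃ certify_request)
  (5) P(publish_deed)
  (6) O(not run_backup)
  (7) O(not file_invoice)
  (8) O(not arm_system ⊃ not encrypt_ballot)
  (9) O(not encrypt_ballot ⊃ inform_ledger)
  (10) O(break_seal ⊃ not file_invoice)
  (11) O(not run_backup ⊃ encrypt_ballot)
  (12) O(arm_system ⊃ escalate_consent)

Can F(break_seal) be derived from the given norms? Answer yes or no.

Yes

Premise 6 states O(not run_backup) outright.
Applying K to premise 11 (O(not run_backup ⊃ encrypt_ballot)) and O(not run_backup) yields O(encrypt_ballot).
Premise 8, O(not arm_system ⊃ not encrypt_ballot), contraposes to O(encrypt_ballot ⊃ arm_system); with O(encrypt_ballot) we get O(arm_system).
From O(arm_system) and premise 12, O(arm_system ⊃ escalate_consent), we obtain O(escalate_consent).
From O(escalate_consent) and premise 1, O(escalate_consent ⊃ not archive_disclosure), we obtain O(not archive_disclosure).
Premise 3, O(not certify_request ⊃ archive_disclosure), contraposes to O(not archive_disclosure ⊃ certify_request); with O(not archive_disclosure) we get O(certify_request).
The contrapositive of premise 2 (O(break_seal ⊃ not certify_request)) is O(certify_request ⊃ not break_seal), and O(certify_request) is already established, so O(not break_seal).
Premises 4, 5, 7, 9, 10 do not contribute to this derivation.
So O(not break_seal) holds, i.e. F(break_seal). The claim follows.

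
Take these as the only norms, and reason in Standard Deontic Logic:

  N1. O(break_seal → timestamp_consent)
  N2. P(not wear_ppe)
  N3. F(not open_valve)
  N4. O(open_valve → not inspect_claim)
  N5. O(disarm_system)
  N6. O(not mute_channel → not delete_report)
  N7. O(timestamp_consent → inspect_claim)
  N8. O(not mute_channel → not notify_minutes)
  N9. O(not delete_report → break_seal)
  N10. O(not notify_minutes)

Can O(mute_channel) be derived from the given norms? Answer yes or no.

Premise 3, F(not open_valve), is equivalent to O(open_valve).
From O(open_valve) and premise 4, O(open_valve → not inspect_claim), we obtain O(not inspect_claim).
Premise 7 is O(timestamp_consent → inspect_claim); contrapositively O(not inspect_claim → not timestamp_consent). Since O(not inspect_claim) holds, K gives O(not timestamp_consent).
Premise 1 is O(break_seal → timestamp_consent); contrapositively O(not timestamp_consent → not break_seal). Since O(not timestamp_consent) holds, K gives O(not break_seal).
The contrapositive of premise 9 (O(not delete_report → break_seal)) is O(not break_seal → delete_report), and O(not break_seal) is already established, so O(delete_report).
Premise 6 is O(not mute_channel → not delete_report); contrapositively O(delete_report → mute_channel). Since O(delete_report) holds, K gives O(mute_channel).
Premises 2, 5, 8, 10 do not contribute to this derivation.
So O(mute_channel) follows.

Yes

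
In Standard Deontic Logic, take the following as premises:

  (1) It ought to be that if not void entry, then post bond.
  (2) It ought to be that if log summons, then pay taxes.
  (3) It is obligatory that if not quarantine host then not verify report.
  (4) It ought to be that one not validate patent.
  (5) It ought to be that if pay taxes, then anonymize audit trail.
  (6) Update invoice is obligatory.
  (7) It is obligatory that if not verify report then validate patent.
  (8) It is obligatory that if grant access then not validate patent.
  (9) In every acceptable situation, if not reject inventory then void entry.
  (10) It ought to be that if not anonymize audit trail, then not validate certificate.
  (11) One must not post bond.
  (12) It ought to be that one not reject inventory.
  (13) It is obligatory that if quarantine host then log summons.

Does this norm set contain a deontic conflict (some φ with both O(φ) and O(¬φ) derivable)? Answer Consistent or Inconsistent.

Premise 1 is O(¬void_entry → post_bond), but O(¬void_entry) is not derivable from the premises, so it does not yield O(post_bond).
So O(post_bond) is not derivable, and the apparent clash with O(¬post_bond) does not arise.
A world satisfying every obligation exists (e.g. anonymize_audit_trail=true, grant_access=false, log_summons=true, pay_taxes=true, post_bond=false, quarantine_host=true, reject_inventory=false, update_invoice=true, validate_certificate=false, validate_patent=false, verify_report=true, void_entry=true); no atom is both obligatory and forbidden, so the set is consistent.

Consistent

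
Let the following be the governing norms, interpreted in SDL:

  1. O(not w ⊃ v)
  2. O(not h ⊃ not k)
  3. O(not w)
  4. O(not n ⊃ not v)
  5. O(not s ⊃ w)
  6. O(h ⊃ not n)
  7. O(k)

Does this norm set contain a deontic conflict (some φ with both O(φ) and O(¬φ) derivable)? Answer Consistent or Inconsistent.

Inconsistent

Premise 7 states O(k) outright.
Premise 2 is O(not h ⊃ not k); contrapositively O(k ⊃ h). Since O(k) holds, K gives O(h).
With premise 6, O(h ⊃ not n), the K-axiom yields O(not n).
From O(not n) and premise 4, O(not n ⊃ not v), we obtain O(not v).
Premise 1, O(not w ⊃ v), contraposes to O(not v ⊃ w); with O(not v) we get O(w).
Yet premise 3 states O(not w).
We now have both O(w) and O(not w) — w is simultaneously obligatory and forbidden, violating the D-axiom.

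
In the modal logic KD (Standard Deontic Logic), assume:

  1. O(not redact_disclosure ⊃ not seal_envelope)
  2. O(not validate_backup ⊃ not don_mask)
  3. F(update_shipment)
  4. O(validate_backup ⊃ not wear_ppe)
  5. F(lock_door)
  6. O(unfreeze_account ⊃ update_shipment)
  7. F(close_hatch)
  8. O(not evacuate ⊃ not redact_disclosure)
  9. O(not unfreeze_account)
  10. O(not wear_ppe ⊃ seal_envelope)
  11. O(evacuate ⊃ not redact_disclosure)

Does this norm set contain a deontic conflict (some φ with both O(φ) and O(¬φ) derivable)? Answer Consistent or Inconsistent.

Premise 6 is O(unfreeze_account ⊃ update_shipment), but O(unfreeze_account) is not derivable from the premises, so it does not yield O(update_shipment).
So O(update_shipment) is not derivable, and the apparent clash with O(not update_shipment) does not arise.
A world satisfying every obligation exists (e.g. close_hatch=false, don_mask=false, evacuate=false, lock_door=false, redact_disclosure=false, seal_envelope=false, unfreeze_account=false, update_shipment=false, validate_backup=false, wear_ppe=true); no atom is both obligatory and forbidden, so the set is consistent.

Consistent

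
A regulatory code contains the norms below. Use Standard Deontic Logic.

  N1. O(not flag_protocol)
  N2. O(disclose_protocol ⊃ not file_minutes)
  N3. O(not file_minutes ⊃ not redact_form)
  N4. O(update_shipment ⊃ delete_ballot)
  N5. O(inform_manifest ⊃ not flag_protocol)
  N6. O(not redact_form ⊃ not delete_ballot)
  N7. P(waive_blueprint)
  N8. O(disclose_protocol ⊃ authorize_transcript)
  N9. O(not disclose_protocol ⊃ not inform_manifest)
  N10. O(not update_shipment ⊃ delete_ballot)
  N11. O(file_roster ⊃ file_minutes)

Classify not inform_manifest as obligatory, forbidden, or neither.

By case analysis on update_shipment: premise 4 gives O(update_shipment ⊃ delete_ballot) and premise 10 gives O(not update_shipment ⊃ delete_ballot), so O(delete_ballot) either way.
Premise 6, O(not redact_form ⊃ not delete_ballot), contraposes to O(delete_ballot ⊃ redact_form); with O(delete_ballot) we get O(redact_form).
Premise 3 is O(not file_minutes ⊃ not redact_form); contrapositively O(redact_form ⊃ file_minutes). Since O(redact_form) holds, K gives O(file_minutes).
Premise 2 is O(disclose_protocol ⊃ not file_minutes); contrapositively O(file_minutes ⊃ not disclose_protocol). Since O(file_minutes) holds, K gives O(not disclose_protocol).
Premise 9 is O(not disclose_protocol ⊃ not inform_manifest); since O(not disclose_protocol), deontic closure gives O(not inform_manifest).
Premises 1, 5, 7, 8, 11 do not contribute to this derivation.
Hence not inform_manifest is obligatory.

Obligatory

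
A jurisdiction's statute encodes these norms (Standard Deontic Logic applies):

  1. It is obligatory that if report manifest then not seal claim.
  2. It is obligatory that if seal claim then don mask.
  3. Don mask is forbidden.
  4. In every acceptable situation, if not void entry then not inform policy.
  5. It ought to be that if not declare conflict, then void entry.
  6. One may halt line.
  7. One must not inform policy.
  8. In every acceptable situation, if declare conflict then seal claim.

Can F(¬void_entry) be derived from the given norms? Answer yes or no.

Yes

Premise 3, F(don_mask), is equivalent to O(¬don_mask).
Premise 2 is O(seal_claim → don_mask); contrapositively O(¬don_mask → ¬seal_claim). Since O(¬don_mask) holds, K gives O(¬seal_claim).
Premise 8, O(declare_conflict → seal_claim), contraposes to O(¬seal_claim → ¬declare_conflict); with O(¬seal_claim) we get O(¬declare_conflict).
With premise 5, O(¬declare_conflict → void_entry), the K-axiom yields O(void_entry).
Premises 1, 4, 6, 7 do not contribute to this derivation.
So O(void_entry) holds, i.e. F(¬void_entry). The claim follows.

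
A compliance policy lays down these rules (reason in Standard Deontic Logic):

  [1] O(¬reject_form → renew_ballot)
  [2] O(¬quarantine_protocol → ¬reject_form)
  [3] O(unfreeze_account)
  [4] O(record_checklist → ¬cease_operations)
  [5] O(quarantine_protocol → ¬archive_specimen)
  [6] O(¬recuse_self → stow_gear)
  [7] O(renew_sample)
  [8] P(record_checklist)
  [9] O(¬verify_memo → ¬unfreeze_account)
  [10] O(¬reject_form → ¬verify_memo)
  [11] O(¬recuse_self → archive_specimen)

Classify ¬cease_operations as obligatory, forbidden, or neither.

Premise 4 is O(record_checklist → ¬cease_operations), but O(record_checklist) is not derivable from the premises (the permission P(record_checklist) asserts only ¬O(¬record_checklist), not O(record_checklist)), so it does not yield O(¬cease_operations).
No premise or chain of K-axiom applications forces O(¬cease_operations), and none forces O(cease_operations). So ¬cease_operations is neither obligatory nor forbidden under these norms.

Neither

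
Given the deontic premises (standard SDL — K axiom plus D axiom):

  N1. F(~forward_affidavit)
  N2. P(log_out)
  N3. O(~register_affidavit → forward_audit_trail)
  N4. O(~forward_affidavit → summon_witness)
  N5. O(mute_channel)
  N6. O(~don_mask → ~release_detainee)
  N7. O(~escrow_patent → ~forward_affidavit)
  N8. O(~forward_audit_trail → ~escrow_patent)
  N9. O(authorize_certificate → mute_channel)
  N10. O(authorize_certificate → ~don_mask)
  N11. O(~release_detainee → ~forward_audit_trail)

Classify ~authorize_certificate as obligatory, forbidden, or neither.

Obligatory

F(~forward_affidavit) at premise 1 means O(forward_affidavit).
Premise 7 is O(~escrow_patent → ~forward_affidavit); contrapositively O(forward_affidavit → escrow_patent). Since O(forward_affidavit) holds, K gives O(escrow_patent).
The contrapositive of premise 8 (O(~forward_audit_trail → ~escrow_patent)) is O(escrow_patent → forward_audit_trail), and O(escrow_patent) is already established, so O(forward_audit_trail).
The contrapositive of premise 11 (O(~release_detainee → ~forward_audit_trail)) is O(forward_audit_trail → release_detainee), and O(forward_audit_trail) is already established, so O(release_detainee).
Premise 6, O(~don_mask → ~release_detainee), contraposes to O(release_detainee → don_mask); with O(release_detainee) we get O(don_mask).
Premise 10, O(authorize_certificate → ~don_mask), contraposes to O(don_mask → ~authorize_certificate); with O(don_mask) we get O(~authorize_certificate).
Premises 2, 3, 4, 5, 9 do not contribute to this derivation.
Hence ~authorize_certificate is obligatory.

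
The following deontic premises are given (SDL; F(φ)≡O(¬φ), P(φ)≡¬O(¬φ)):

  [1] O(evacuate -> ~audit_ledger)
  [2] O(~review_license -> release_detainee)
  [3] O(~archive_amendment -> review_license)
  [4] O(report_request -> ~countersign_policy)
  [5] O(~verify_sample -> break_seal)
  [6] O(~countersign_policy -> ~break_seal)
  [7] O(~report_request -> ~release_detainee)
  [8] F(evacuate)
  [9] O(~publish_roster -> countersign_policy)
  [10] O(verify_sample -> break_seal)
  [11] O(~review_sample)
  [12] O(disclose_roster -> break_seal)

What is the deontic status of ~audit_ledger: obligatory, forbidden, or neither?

Premise 1 is O(evacuate -> ~audit_ledger), but O(evacuate) is not derivable from the premises, so it does not yield O(~audit_ledger).
No premise or chain of K-axiom applications forces O(~audit_ledger), and none forces O(audit_ledger). So ~audit_ledger is neither obligatory nor forbidden under these norms.

Neither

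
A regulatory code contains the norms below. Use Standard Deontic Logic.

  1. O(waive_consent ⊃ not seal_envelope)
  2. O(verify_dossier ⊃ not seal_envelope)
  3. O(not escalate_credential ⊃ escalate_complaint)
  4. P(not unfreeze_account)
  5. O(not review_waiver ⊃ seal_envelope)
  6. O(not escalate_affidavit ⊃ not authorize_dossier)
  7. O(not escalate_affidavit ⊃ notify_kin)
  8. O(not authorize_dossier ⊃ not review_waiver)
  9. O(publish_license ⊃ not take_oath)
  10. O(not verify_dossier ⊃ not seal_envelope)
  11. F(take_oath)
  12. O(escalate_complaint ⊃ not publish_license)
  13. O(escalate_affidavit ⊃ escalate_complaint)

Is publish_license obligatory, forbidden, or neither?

Premises 2 and 10 are O(verify_dossier ⊃ not seal_envelope) and O(not verify_dossier ⊃ not seal_envelope); every ideal world satisfies verify_dossier or not verify_dossier, so in either case not seal_envelope holds — hence O(not seal_envelope).
Premise 5, O(not review_waiver ⊃ seal_envelope), contraposes to O(not seal_envelope ⊃ review_waiver); with O(not seal_envelope) we get O(review_waiver).
Premise 8, O(not authorize_dossier ⊃ not review_waiver), contraposes to O(review_waiver ⊃ authorize_dossier); with O(review_waiver) we get O(authorize_dossier).
The contrapositive of premise 6 (O(not escalate_affidavit ⊃ not authorize_dossier)) is O(authorize_dossier ⊃ escalate_affidavit), and O(authorize_dossier) is already established, so O(escalate_affidavit).
Premise 13 is O(escalate_affidavit ⊃ escalate_complaint); since O(escalate_affidavit), deontic closure gives O(escalate_complaint).
Premise 12 is O(escalate_complaint ⊃ not publish_license); since O(escalate_complaint), deontic closure gives O(not publish_license).
Premises 1, 3, 4, 7, 9, 11 do not contribute to this derivation.
Thus O(not publish_license), which is F(publish_license): publish_license is forbidden.

Forbidden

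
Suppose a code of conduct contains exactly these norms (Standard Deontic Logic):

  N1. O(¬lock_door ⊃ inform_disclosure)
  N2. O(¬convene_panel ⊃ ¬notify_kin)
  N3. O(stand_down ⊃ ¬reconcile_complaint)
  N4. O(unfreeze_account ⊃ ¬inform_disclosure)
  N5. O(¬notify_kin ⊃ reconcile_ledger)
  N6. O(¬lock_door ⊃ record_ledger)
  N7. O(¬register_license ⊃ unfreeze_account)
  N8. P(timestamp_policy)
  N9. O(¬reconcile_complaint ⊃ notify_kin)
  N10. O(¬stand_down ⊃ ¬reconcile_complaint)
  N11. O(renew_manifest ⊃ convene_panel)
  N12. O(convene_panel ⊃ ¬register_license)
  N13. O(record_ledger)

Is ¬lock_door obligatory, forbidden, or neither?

Forbidden

Premises 3 and 10 are O(stand_down ⊃ ¬reconcile_complaint) and O(¬stand_down ⊃ ¬reconcile_complaint); every ideal world satisfies stand_down or ¬stand_down, so in either case ¬reconcile_complaint holds — hence O(¬reconcile_complaint).
Applying K to premise 9 (O(¬reconcile_complaint ⊃ notify_kin)) and O(¬reconcile_complaint) yields O(notify_kin).
Premise 2, O(¬convene_panel ⊃ ¬notify_kin), contraposes to O(notify_kin ⊃ convene_panel); with O(notify_kin) we get O(convene_panel).
Premise 12 is O(convene_panel ⊃ ¬register_license); since O(convene_panel), deontic closure gives O(¬register_license).
Applying K to premise 7 (O(¬register_license ⊃ unfreeze_account)) and O(¬register_license) yields O(unfreeze_account).
From O(unfreeze_account) and premise 4, O(unfreeze_account ⊃ ¬inform_disclosure), we obtain O(¬inform_disclosure).
The contrapositive of premise 1 (O(¬lock_door ⊃ inform_disclosure)) is O(¬inform_disclosure ⊃ lock_door), and O(¬inform_disclosure) is already established, so O(lock_door).
Premises 5, 6, 8, 11, 13 do not contribute to this derivation.
Thus O(lock_door), which is F(¬lock_door): ¬lock_door is forbidden.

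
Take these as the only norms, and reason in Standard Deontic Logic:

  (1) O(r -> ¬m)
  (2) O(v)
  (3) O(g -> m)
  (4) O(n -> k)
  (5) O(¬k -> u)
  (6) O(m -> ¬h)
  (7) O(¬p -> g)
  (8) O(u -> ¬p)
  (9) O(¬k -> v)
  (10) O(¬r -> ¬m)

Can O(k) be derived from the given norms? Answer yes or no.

By case analysis on r: premise 1 gives O(r -> ¬m) and premise 10 gives O(¬r -> ¬m), so O(¬m) either way.
Premise 3 is O(g -> m); contrapositively O(¬m -> ¬g). Since O(¬m) holds, K gives O(¬g).
The contrapositive of premise 7 (O(¬p -> g)) is O(¬g -> p), and O(¬g) is already established, so O(p).
Premise 8, O(u -> ¬p), contraposes to O(p -> ¬u); with O(p) we get O(¬u).
Premise 5 is O(¬k -> u); contrapositively O(¬u -> k). Since O(¬u) holds, K gives O(k).
Premises 2, 4, 6, 9 do not contribute to this derivation.
So O(k) follows.

Yes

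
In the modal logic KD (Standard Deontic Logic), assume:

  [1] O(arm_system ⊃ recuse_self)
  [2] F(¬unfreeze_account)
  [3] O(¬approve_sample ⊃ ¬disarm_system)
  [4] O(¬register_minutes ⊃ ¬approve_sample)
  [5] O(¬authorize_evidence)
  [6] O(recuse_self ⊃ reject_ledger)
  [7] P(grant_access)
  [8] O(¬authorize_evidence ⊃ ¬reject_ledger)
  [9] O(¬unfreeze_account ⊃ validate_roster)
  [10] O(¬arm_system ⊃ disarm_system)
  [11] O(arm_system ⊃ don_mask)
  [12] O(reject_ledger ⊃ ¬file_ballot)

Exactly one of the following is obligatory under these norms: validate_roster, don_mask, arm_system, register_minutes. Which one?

Premise 5 states O(¬authorize_evidence) outright.
With premise 8, O(¬authorize_evidence ⊃ ¬reject_ledger), the K-axiom yields O(¬reject_ledger).
The contrapositive of premise 6 (O(recuse_self ⊃ reject_ledger)) is O(¬reject_ledger ⊃ ¬recuse_self), and O(¬reject_ledger) is already established, so O(¬recuse_self).
The contrapositive of premise 1 (O(arm_system ⊃ recuse_self)) is O(¬recuse_self ⊃ ¬arm_system), and O(¬recuse_self) is already established, so O(¬arm_system).
With premise 10, O(¬arm_system ⊃ disarm_system), the K-axiom yields O(disarm_system).
Premise 3 is O(¬approve_sample ⊃ ¬disarm_system); contrapositively O(disarm_system ⊃ approve_sample). Since O(disarm_system) holds, K gives O(approve_sample).
The contrapositive of premise 4 (O(¬register_minutes ⊃ ¬approve_sample)) is O(approve_sample ⊃ register_minutes), and O(approve_sample) is already established, so O(register_minutes).
So O(register_minutes) holds — register_minutes is obligatory. None of the other listed options is made obligatory by any chain of premises.

register_minutes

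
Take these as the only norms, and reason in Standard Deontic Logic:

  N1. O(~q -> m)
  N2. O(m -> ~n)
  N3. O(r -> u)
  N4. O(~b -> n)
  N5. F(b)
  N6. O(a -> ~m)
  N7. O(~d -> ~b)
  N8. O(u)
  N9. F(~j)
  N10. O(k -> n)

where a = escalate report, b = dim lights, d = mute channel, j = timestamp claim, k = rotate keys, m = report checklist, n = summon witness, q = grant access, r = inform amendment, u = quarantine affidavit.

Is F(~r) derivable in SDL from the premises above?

No

Premise 3 is O(r -> u); even if O(u) held, inferring O(r) would be affirming the consequent — invalid.
No other premise forces O(r). An ideal world satisfying every premise can still have ~r true, so F(~r) is not derivable.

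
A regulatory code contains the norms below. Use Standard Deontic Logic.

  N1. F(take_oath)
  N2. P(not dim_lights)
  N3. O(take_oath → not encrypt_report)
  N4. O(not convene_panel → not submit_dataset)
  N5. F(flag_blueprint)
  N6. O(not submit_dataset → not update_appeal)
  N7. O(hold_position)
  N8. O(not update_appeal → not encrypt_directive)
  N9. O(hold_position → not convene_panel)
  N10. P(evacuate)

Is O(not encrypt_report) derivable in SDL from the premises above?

Premise 3 is O(take_oath → not encrypt_report), but O(take_oath) is not derivable from the premises, so it does not yield O(not encrypt_report).
No other premise forces O(not encrypt_report). An ideal world satisfying every premise can still have not encrypt_report false, so O(not encrypt_report) is not derivable.

No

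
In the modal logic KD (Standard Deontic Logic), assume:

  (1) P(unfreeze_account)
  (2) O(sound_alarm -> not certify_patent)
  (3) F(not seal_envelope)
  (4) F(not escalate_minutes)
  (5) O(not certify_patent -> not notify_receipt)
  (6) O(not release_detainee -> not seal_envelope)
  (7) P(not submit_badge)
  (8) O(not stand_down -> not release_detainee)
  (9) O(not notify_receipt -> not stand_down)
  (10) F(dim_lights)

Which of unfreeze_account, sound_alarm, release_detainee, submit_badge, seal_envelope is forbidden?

Premise 3, F(not seal_envelope), is equivalent to O(seal_envelope).
Premise 6 is O(not release_detainee -> not seal_envelope); contrapositively O(seal_envelope -> release_detainee). Since O(seal_envelope) holds, K gives O(release_detainee).
Premise 8 is O(not stand_down -> not release_detainee); contrapositively O(release_detainee -> stand_down). Since O(release_detainee) holds, K gives O(stand_down).
The contrapositive of premise 9 (O(not notify_receipt -> not stand_down)) is O(stand_down -> notify_receipt), and O(stand_down) is already established, so O(notify_receipt).
The contrapositive of premise 5 (O(not certify_patent -> not notify_receipt)) is O(notify_receipt -> certify_patent), and O(notify_receipt) is already established, so O(certify_patent).
The contrapositive of premise 2 (O(sound_alarm -> not certify_patent)) is O(certify_patent -> not sound_alarm), and O(certify_patent) is already established, so O(not sound_alarm).
So O(not sound_alarm) holds, i.e. sound_alarm is forbidden. None of the other listed options is forbidden under the premises.

sound_alarm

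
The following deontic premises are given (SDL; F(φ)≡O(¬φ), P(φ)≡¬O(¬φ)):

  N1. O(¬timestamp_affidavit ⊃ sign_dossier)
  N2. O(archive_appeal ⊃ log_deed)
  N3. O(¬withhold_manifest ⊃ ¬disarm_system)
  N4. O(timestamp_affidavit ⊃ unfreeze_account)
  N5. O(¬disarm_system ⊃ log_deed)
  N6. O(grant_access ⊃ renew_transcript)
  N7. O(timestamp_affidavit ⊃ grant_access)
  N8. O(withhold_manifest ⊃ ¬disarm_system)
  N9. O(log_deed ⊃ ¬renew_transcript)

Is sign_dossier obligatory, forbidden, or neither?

Obligatory

Premises 3 and 8 cover both cases: O(¬withhold_manifest ⊃ ¬disarm_system) and O(withhold_manifest ⊃ ¬disarm_system). Since ¬withhold_manifest ∨ withhold_manifest is a tautology, O(¬disarm_system) follows.
Premise 5 is O(¬disarm_system ⊃ log_deed); since O(¬disarm_system), deontic closure gives O(log_deed).
Applying K to premise 9 (O(log_deed ⊃ ¬renew_transcript)) and O(log_deed) yields O(¬renew_transcript).
Premise 6, O(grant_access ⊃ renew_transcript), contraposes to O(¬renew_transcript ⊃ ¬grant_access); with O(¬renew_transcript) we get O(¬grant_access).
Premise 7, O(timestamp_affidavit ⊃ grant_access), contraposes to O(¬grant_access ⊃ ¬timestamp_affidavit); with O(¬grant_access) we get O(¬timestamp_affidavit).
Applying K to premise 1 (O(¬timestamp_affidavit ⊃ sign_dossier)) and O(¬timestamp_affidavit) yields O(sign_dossier).
Premises 2, 4 do not contribute to this derivation.
Hence sign_dossier is obligatory.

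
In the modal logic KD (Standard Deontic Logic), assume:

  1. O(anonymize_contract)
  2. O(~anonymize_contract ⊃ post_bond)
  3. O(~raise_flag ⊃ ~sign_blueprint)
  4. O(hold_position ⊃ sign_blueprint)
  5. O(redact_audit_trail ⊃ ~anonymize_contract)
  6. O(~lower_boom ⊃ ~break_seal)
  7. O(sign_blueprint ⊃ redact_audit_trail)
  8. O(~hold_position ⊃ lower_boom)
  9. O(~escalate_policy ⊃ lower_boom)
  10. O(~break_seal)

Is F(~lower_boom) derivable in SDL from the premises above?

Yes

Premise 1 gives O(anonymize_contract).
Premise 5 is O(redact_audit_trail ⊃ ~anonymize_contract); contrapositively O(anonymize_contract ⊃ ~redact_audit_trail). Since O(anonymize_contract) holds, K gives O(~redact_audit_trail).
Premise 7, O(sign_blueprint ⊃ redact_audit_trail), contraposes to O(~redact_audit_trail ⊃ ~sign_blueprint); with O(~redact_audit_trail) we get O(~sign_blueprint).
Premise 4 is O(hold_position ⊃ sign_blueprint); contrapositively O(~sign_blueprint ⊃ ~hold_position). Since O(~sign_blueprint) holds, K gives O(~hold_position).
Applying K to premise 8 (O(~hold_position ⊃ lower_boom)) and O(~hold_position) yields O(lower_boom).
Premises 2, 3, 6, 9, 10 do not contribute to this derivation.
So O(lower_boom) holds, i.e. F(~lower_boom). The claim follows.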